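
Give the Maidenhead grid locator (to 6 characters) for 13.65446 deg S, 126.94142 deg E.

PH36li

Add 180° to longitude and 90° to latitude: 306.9414, 76.3455.
Field: 306.9414/20 → 15 → P, 76.3455/10 → 7 → H; chars PH.
Square: 6.9414/2 → 3, 6.3455/1 → 6; chars 36.
Subsquare: 0.9414/0.0833333 → 11 → l, 0.3455/0.0416667 → 8 → i; chars li.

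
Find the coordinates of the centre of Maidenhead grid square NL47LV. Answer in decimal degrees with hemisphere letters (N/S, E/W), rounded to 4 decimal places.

27.8958° N, 88.9583° E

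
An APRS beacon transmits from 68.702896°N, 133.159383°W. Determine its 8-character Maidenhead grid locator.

CP38kq08

Shift to the Maidenhead origin (180°W, 90°S): lon 46.84062, lat 158.70290.
Field (20°×10°, letters A–R): 46.84062/20 → 2 → C, 158.70290/10 → 15 → P; chars CP.
Square (2°×1°, digits 0–9): 6.84062/2 → 3, 8.70290/1 → 8; chars 38.
Subsquare (5′×2.5′, letters a–x): 0.84062/0.0833333 → 10 → k, 0.70290/0.0416667 → 16 → q; chars kq.
Extended square (30″×15″, digits 0–9): 0.00728/0.00833333 → 0, 0.03623/0.00416667 → 8; chars 08.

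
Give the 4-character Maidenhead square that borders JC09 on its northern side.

JD00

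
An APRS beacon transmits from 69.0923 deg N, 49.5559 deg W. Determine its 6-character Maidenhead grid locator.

Offset from 180°W / 90°S: lon 130.4441°, lat 159.0923°.
Field: 130.4441/20 → 6 → G, 159.0923/10 → 15 → P; chars GP.
Square: 10.4441/2 → 5, 9.0923/1 → 9; chars 59.
Subsquare: 0.4441/0.0833333 → 5 → f, 0.0923/0.0416667 → 2 → c; chars fc.

GP59fc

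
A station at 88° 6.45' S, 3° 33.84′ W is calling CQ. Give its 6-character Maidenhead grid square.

IA81fv

Add 180° to longitude and 90° to latitude: 176.4360, 1.8925.
Field (20°×10°, letters A–R): lon ⌊176.4360/20⌋ = 8 → I; lat ⌊1.8925/10⌋ = 0 → A.
Square (2°×1°, digits 0–9): lon ⌊16.4360/2⌋ = 8; lat ⌊1.8925/1⌋ = 1.
Subsquare (5′×2.5′, letters a–x): lon ⌊0.4360/0.0833333⌋ = 5 → f; lat ⌊0.8925/0.0416667⌋ = 21 → v.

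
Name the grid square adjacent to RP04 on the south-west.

QP93

Longitude square 0; −1 → -1, wraps to 9, carry into field.
Longitude field R = 17; −1 → 16 = Q.
Latitude square 4; −1 → 3.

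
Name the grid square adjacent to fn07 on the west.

EN97

Longitude square 0; −1 → -1, wraps to 9, carry into field.
Longitude field F = 5; −1 → 4 = E.
The latitude characters are unchanged.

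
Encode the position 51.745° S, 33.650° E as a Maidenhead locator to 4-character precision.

Add 180° to longitude and 90° to latitude: 213.65, 38.26.
Field: lon ⌊213.65/20⌋ = 10 → K; lat ⌊38.26/10⌋ = 3 → D.
Square: lon ⌊13.65/2⌋ = 6; lat ⌊8.26/1⌋ = 8.

KD68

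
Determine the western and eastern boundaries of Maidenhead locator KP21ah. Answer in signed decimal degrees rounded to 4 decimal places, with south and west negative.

24.0000, 24.0833

Field K=10, P=15: +10·20° lon, +15·10° lat → SW at lon 20°, lat 60°.
Square 2, 1: +2·2° lon, +1·1° lat → SW at lon 24°, lat 61°.
Subsquare a=0, h=7: +0·0.0833333° lon, +7·0.0416667° lat → SW at lon 24°, lat 61.2917°.
Cell spans 0.0833333° lon × 0.0416667° lat.
west 24.0000, east 24.0833.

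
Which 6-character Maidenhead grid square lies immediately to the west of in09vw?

IN09uw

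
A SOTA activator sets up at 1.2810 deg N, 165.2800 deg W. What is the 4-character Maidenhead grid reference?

AJ71

Add 180° to longitude and 90° to latitude: 14.72, 91.28.
Field: 14.72/20 → 0 → A, 91.28/10 → 9 → J; chars AJ.
Square: 14.72/2 → 7, 1.28/1 → 1; chars 71.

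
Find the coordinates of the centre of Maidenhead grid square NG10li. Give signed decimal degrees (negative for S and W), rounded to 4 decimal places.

-29.6458, 82.9583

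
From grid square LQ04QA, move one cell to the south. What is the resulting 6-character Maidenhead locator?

Latitude subsquare a = 0; −1 → -1, wraps to 23 = x, carry into square.
Latitude square 4; −1 → 3.
The longitude characters are unchanged.

LQ03qx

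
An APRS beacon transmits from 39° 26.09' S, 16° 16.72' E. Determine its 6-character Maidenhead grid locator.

Shift to the Maidenhead origin (180°W, 90°S): lon 196.2787, lat 50.5652.
Field: 196.2787/20 → 9 → J, 50.5652/10 → 5 → F; chars JF.
Square: 16.2787/2 → 8, 0.5652/1 → 0; chars 80.
Subsquare: 0.2787/0.0833333 → 3 → d, 0.5652/0.0416667 → 13 → n; chars dn.

JF80dn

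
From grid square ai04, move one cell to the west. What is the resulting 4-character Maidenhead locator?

RI94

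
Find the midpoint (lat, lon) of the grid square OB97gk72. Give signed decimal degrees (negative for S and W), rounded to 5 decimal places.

Field O=14, B=1: +14·20° lon, +1·10° lat → SW at lon 100°, lat -80°.
Square 9, 7: +9·2° lon, +7·1° lat → SW at lon 118°, lat -73°.
Subsquare g=6, k=10: +6·0.0833333° lon, +10·0.0416667° lat → SW at lon 118.5°, lat -72.5833°.
Extended square 7, 2: +7·0.00833333° lon, +2·0.00416667° lat → SW at lon 118.558°, lat -72.575°.
Cell spans 0.00833333° lon × 0.00416667° lat. Centre is SW corner plus half of each.
latitude -72.57292, longitude 118.56250.

-72.57292, 118.56250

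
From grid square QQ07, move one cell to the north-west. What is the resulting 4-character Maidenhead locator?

PQ98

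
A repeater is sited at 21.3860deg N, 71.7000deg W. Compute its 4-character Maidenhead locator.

Add 180° to longitude and 90° to latitude: 108.30, 111.39.
Field (20°×10°, letters A–R): lon ⌊108.30/20⌋ = 5 → F; lat ⌊111.39/10⌋ = 11 → L.
Square (2°×1°, digits 0–9): lon ⌊8.30/2⌋ = 4; lat ⌊1.39/1⌋ = 1.

FL41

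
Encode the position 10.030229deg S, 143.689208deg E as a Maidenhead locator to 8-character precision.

Offset from 180°W / 90°S: lon 323.68921°, lat 79.96977°.
Field: lon ⌊323.68921/20⌋ = 16 → Q; lat ⌊79.96977/10⌋ = 7 → H.
Square: lon ⌊3.68921/2⌋ = 1; lat ⌊9.96977/1⌋ = 9.
Subsquare: lon ⌊1.68921/0.0833333⌋ = 20 → u; lat ⌊0.96977/0.0416667⌋ = 23 → x.
Extended square: lon ⌊0.02254/0.00833333⌋ = 2; lat ⌊0.01144/0.00416667⌋ = 2.

QH19ux22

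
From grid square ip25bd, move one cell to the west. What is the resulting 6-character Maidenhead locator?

Longitude subsquare b = 1; −1 → 0 = a.
The latitude characters are unchanged.

IP25ad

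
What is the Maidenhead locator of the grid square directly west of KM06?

Longitude square 0; −1 → -1, wraps to 9, carry into field.
Longitude field K = 10; −1 → 9 = J.
The latitude characters are unchanged.

JM96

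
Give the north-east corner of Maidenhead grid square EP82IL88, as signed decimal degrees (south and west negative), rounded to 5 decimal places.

Field E=4, P=15: +4·20° lon, +15·10° lat → SW at lon -100°, lat 60°.
Square 8, 2: +8·2° lon, +2·1° lat → SW at lon -84°, lat 62°.
Subsquare i=8, l=11: +8·0.0833333° lon, +11·0.0416667° lat → SW at lon -83.3333°, lat 62.4583°.
Extended square 8, 8: +8·0.00833333° lon, +8·0.00416667° lat → SW at lon -83.2667°, lat 62.4917°.
Cell spans 0.00833333° lon × 0.00416667° lat. NE corner is SW corner plus one full cell.
latitude 62.49583, longitude -83.25833.

62.49583, -83.25833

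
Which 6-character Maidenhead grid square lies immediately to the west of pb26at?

PB16xt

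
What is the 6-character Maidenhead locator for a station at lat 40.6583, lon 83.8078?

NN10vp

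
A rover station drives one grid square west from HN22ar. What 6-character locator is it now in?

HN12xr

Longitude subsquare a = 0; −1 → -1, wraps to 23 = x, carry into square.
Longitude square 2; −1 → 1.
The latitude characters are unchanged.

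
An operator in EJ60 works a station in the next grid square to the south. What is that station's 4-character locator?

Latitude square 0; −1 → -1, wraps to 9, carry into field.
Latitude field J = 9; −1 → 8 = I.
The longitude characters are unchanged.

EI69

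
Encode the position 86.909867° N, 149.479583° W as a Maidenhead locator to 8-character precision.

BR56gv28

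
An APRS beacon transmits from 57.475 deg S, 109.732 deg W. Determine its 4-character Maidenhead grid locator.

Add 180° to longitude and 90° to latitude: 70.27, 32.52.
Field: 70.27/20 → 3 → D, 32.52/10 → 3 → D; chars DD.
Square: 10.27/2 → 5, 2.52/1 → 2; chars 52.

DD52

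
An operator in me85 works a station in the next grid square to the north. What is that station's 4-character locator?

ME86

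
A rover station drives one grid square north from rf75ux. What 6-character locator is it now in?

RF76ua

Latitude subsquare x = 23; +1 → 24, wraps to 0 = a, carry into square.
Latitude square 5; +1 → 6.
The longitude characters are unchanged.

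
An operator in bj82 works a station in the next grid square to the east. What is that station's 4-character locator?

BJ92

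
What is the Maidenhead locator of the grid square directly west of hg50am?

HG40xm

Longitude subsquare a = 0; −1 → -1, wraps to 23 = x, carry into square.
Longitude square 5; −1 → 4.
The latitude characters are unchanged.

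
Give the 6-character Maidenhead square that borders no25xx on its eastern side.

NO35ax

Longitude subsquare x = 23; +1 → 24, wraps to 0 = a, carry into square.
Longitude square 2; +1 → 3.
The latitude characters are unchanged.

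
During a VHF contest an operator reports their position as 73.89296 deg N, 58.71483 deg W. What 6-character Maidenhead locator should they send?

Offset from 180°W / 90°S: lon 121.2852°, lat 163.8930°.
Field (20°×10°, letters A–R): 121.2852/20 → 6 → G, 163.8930/10 → 16 → Q; chars GQ.
Square (2°×1°, digits 0–9): 1.2852/2 → 0, 3.8930/1 → 3; chars 03.
Subsquare (5′×2.5′, letters a–x): 1.2852/0.0833333 → 15 → p, 0.8930/0.0416667 → 21 → v; chars pv.

GQ03pv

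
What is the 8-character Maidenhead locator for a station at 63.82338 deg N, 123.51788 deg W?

CP83ft77

Add 180° to longitude and 90° to latitude: 56.48212, 153.82338.
Field: 56.48212/20 → 2 → C, 153.82338/10 → 15 → P; chars CP.
Square: 16.48212/2 → 8, 3.82338/1 → 3; chars 83.
Subsquare: 0.48212/0.0833333 → 5 → f, 0.82338/0.0416667 → 19 → t; chars ft.
Extended square: 0.06545/0.00833333 → 7, 0.03171/0.00416667 → 7; chars 77.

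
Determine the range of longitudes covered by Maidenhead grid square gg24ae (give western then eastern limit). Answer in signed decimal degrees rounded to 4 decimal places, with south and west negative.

Field G=6, G=6: +6·20° lon, +6·10° lat → SW at lon -60°, lat -30°.
Square 2, 4: +2·2° lon, +4·1° lat → SW at lon -56°, lat -26°.
Subsquare a=0, e=4: +0·0.0833333° lon, +4·0.0416667° lat → SW at lon -56°, lat -25.8333°.
Cell spans 0.0833333° lon × 0.0416667° lat.
west -56.0000, east -55.9167.

-56.0000, -55.9167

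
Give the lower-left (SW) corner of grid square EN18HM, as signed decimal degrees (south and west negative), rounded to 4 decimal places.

48.5000, -97.4167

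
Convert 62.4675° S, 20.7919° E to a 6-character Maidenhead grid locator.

KC07jm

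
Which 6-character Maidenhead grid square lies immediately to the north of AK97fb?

AK97fc

Latitude subsquare b = 1; +1 → 2 = c.
The longitude characters are unchanged.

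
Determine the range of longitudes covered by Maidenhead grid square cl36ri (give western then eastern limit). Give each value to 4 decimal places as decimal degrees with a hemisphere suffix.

132.5833° W, 132.5000° W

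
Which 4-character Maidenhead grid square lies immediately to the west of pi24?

Longitude square 2; −1 → 1.
The latitude characters are unchanged.

PI14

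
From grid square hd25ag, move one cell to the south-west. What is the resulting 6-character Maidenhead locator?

Longitude subsquare a = 0; −1 → -1, wraps to 23 = x, carry into square.
Longitude square 2; −1 → 1.
Latitude subsquare g = 6; −1 → 5 = f.

HD15xf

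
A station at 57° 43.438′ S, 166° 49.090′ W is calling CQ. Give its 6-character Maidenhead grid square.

AD62og

Offset from 180°W / 90°S: lon 13.1818°, lat 32.2760°.
Field: lon ⌊13.1818/20⌋ = 0 → A; lat ⌊32.2760/10⌋ = 3 → D.
Square: lon ⌊13.1818/2⌋ = 6; lat ⌊2.2760/1⌋ = 2.
Subsquare: lon ⌊1.1818/0.0833333⌋ = 14 → o; lat ⌊0.2760/0.0416667⌋ = 6 → g.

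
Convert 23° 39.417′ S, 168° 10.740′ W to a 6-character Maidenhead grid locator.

AG56vi

Shift to the Maidenhead origin (180°W, 90°S): lon 11.8210, lat 66.3431.
Field: lon ⌊11.8210/20⌋ = 0 → A; lat ⌊66.3431/10⌋ = 6 → G.
Square: lon ⌊11.8210/2⌋ = 5; lat ⌊6.3431/1⌋ = 6.
Subsquare: lon ⌊1.8210/0.0833333⌋ = 21 → v; lat ⌊0.3431/0.0416667⌋ = 8 → i.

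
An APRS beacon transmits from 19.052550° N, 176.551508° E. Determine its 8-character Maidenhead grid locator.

Add 180° to longitude and 90° to latitude: 356.55151, 109.05255.
Field (20°×10°, letters A–R): 356.55151/20 → 17 → R, 109.05255/10 → 10 → K; chars RK.
Square (2°×1°, digits 0–9): 16.55151/2 → 8, 9.05255/1 → 9; chars 89.
Subsquare (5′×2.5′, letters a–x): 0.55151/0.0833333 → 6 → g, 0.05255/0.0416667 → 1 → b; chars gb.
Extended square (30″×15″, digits 0–9): 0.05151/0.00833333 → 6, 0.01088/0.00416667 → 2; chars 62.

RK89gb62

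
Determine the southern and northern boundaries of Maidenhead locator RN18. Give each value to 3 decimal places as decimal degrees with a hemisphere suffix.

Field R=17, N=13: +17·20° lon, +13·10° lat → SW at lon 160°, lat 40°.
Square 1, 8: +1·2° lon, +8·1° lat → SW at lon 162°, lat 48°.
Cell spans 2° lon × 1° lat.
south 48.000° N, north 49.000° N.

48.000° N, 49.000° N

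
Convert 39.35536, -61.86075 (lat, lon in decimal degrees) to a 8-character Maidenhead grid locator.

FM99bi65

Add 180° to longitude and 90° to latitude: 118.13925, 129.35536.
Field: lon ⌊118.13925/20⌋ = 5 → F; lat ⌊129.35536/10⌋ = 12 → M.
Square: lon ⌊18.13925/2⌋ = 9; lat ⌊9.35536/1⌋ = 9.
Subsquare: lon ⌊0.13925/0.0833333⌋ = 1 → b; lat ⌊0.35536/0.0416667⌋ = 8 → i.
Extended square: lon ⌊0.05592/0.00833333⌋ = 6; lat ⌊0.02203/0.00416667⌋ = 5.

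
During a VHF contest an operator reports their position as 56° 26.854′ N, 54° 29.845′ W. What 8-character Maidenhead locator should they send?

GO26sk07

Offset from 180°W / 90°S: lon 125.50258°, lat 146.44757°.
Field (20°×10°, letters A–R): lon ⌊125.50258/20⌋ = 6 → G; lat ⌊146.44757/10⌋ = 14 → O.
Square (2°×1°, digits 0–9): lon ⌊5.50258/2⌋ = 2; lat ⌊6.44757/1⌋ = 6.
Subsquare (5′×2.5′, letters a–x): lon ⌊1.50258/0.0833333⌋ = 18 → s; lat ⌊0.44757/0.0416667⌋ = 10 → k.
Extended square (30″×15″, digits 0–9): lon ⌊0.00258/0.00833333⌋ = 0; lat ⌊0.03090/0.00416667⌋ = 7.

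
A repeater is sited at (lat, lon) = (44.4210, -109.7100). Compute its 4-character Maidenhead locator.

DN54

Add 180° to longitude and 90° to latitude: 70.29, 134.42.
Field: lon ⌊70.29/20⌋ = 3 → D; lat ⌊134.42/10⌋ = 13 → N.
Square: lon ⌊10.29/2⌋ = 5; lat ⌊4.42/1⌋ = 4.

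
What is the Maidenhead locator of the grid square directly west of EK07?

Longitude square 0; −1 → -1, wraps to 9, carry into field.
Longitude field E = 4; −1 → 3 = D.
The latitude characters are unchanged.

DK97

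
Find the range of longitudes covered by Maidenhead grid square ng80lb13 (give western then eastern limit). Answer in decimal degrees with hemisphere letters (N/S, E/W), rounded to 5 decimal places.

96.92500° E, 96.93333° E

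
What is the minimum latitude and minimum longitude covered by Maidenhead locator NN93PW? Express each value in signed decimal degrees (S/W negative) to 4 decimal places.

43.9167, 99.2500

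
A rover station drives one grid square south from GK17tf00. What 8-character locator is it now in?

Latitude extended square 0; −1 → -1, wraps to 9, carry into subsquare.
Latitude subsquare f = 5; −1 → 4 = e.
The longitude characters are unchanged.

GK17te09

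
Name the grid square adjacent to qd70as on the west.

QD60xs

Longitude subsquare a = 0; −1 → -1, wraps to 23 = x, carry into square.
Longitude square 7; −1 → 6.
The latitude characters are unchanged.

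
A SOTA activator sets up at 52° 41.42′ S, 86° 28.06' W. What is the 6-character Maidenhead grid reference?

ED67sh

Offset from 180°W / 90°S: lon 93.5323°, lat 37.3097°.
Field: lon ⌊93.5323/20⌋ = 4 → E; lat ⌊37.3097/10⌋ = 3 → D.
Square: lon ⌊13.5323/2⌋ = 6; lat ⌊7.3097/1⌋ = 7.
Subsquare: lon ⌊1.5323/0.0833333⌋ = 18 → s; lat ⌊0.3097/0.0416667⌋ = 7 → h.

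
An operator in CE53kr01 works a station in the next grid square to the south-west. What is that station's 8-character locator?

CE53jr90

Longitude extended square 0; −1 → -1, wraps to 9, carry into subsquare.
Longitude subsquare k = 10; −1 → 9 = j.
Latitude extended square 1; −1 → 0.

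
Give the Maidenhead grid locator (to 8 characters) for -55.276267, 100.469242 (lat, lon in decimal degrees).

Shift to the Maidenhead origin (180°W, 90°S): lon 280.46924, lat 34.72373.
Field: lon ⌊280.46924/20⌋ = 14 → O; lat ⌊34.72373/10⌋ = 3 → D.
Square: lon ⌊0.46924/2⌋ = 0; lat ⌊4.72373/1⌋ = 4.
Subsquare: lon ⌊0.46924/0.0833333⌋ = 5 → f; lat ⌊0.72373/0.0416667⌋ = 17 → r.
Extended square: lon ⌊0.05258/0.00833333⌋ = 6; lat ⌊0.01540/0.00416667⌋ = 3.

OD04fr63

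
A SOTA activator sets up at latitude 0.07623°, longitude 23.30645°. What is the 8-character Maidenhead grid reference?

KJ10pb68

Add 180° to longitude and 90° to latitude: 203.30645, 90.07623.
Field (20°×10°, letters A–R): lon ⌊203.30645/20⌋ = 10 → K; lat ⌊90.07623/10⌋ = 9 → J.
Square (2°×1°, digits 0–9): lon ⌊3.30645/2⌋ = 1; lat ⌊0.07623/1⌋ = 0.
Subsquare (5′×2.5′, letters a–x): lon ⌊1.30645/0.0833333⌋ = 15 → p; lat ⌊0.07623/0.0416667⌋ = 1 → b.
Extended square (30″×15″, digits 0–9): lon ⌊0.05645/0.00833333⌋ = 6; lat ⌊0.03456/0.00416667⌋ = 8.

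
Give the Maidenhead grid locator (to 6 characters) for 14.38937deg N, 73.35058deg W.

FK34hj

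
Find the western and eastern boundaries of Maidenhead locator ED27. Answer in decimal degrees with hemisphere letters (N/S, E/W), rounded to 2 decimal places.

96.00° W, 94.00° W

Field E=4, D=3: +4·20° lon, +3·10° lat → SW at lon -100°, lat -60°.
Square 2, 7: +2·2° lon, +7·1° lat → SW at lon -96°, lat -53°.
Cell spans 2° lon × 1° lat.
west 96.00° W, east 94.00° W.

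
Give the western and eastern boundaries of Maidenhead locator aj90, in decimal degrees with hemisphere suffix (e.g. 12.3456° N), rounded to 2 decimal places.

Field A=0, J=9: +0·20° lon, +9·10° lat → SW at lon -180°, lat 0°.
Square 9, 0: +9·2° lon, +0·1° lat → SW at lon -162°, lat 0°.
Cell spans 2° lon × 1° lat.
west 162.00° W, east 160.00° W.

162.00° W, 160.00° W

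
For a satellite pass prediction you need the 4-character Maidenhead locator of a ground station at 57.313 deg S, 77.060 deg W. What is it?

FD12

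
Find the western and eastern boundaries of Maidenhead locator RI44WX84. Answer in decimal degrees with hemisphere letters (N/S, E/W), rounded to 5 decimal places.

Field R=17, I=8: +17·20° lon, +8·10° lat → SW at lon 160°, lat -10°.
Square 4, 4: +4·2° lon, +4·1° lat → SW at lon 168°, lat -6°.
Subsquare w=22, x=23: +22·0.0833333° lon, +23·0.0416667° lat → SW at lon 169.833°, lat -5.04167°.
Extended square 8, 4: +8·0.00833333° lon, +4·0.00416667° lat → SW at lon 169.9°, lat -5.025°.
Cell spans 0.00833333° lon × 0.00416667° lat.
west 169.90000° E, east 169.90833° E.

169.90000° E, 169.90833° E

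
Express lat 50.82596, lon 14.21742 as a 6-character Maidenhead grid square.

JO70ct

Shift to the Maidenhead origin (180°W, 90°S): lon 194.2174, lat 140.8260.
Field: 194.2174/20 → 9 → J, 140.8260/10 → 14 → O; chars JO.
Square: 14.2174/2 → 7, 0.8260/1 → 0; chars 70.
Subsquare: 0.2174/0.0833333 → 2 → c, 0.8260/0.0416667 → 19 → t; chars ct.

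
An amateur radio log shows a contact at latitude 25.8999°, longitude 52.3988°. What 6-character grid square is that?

Shift to the Maidenhead origin (180°W, 90°S): lon 232.3988, lat 115.8999.
Field (20°×10°, letters A–R): 232.3988/20 → 11 → L, 115.8999/10 → 11 → L; chars LL.
Square (2°×1°, digits 0–9): 12.3988/2 → 6, 5.8999/1 → 5; chars 65.
Subsquare (5′×2.5′, letters a–x): 0.3988/0.0833333 → 4 → e, 0.8999/0.0416667 → 21 → v; chars ev.

LL65ev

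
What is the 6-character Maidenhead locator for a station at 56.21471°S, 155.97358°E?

Shift to the Maidenhead origin (180°W, 90°S): lon 335.9736, lat 33.7853.
Field: lon ⌊335.9736/20⌋ = 16 → Q; lat ⌊33.7853/10⌋ = 3 → D.
Square: lon ⌊15.9736/2⌋ = 7; lat ⌊3.7853/1⌋ = 3.
Subsquare: lon ⌊1.9736/0.0833333⌋ = 23 → x; lat ⌊0.7853/0.0416667⌋ = 18 → s.

QD73xs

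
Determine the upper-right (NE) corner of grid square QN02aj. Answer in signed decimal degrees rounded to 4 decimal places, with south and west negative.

42.4167, 140.0833

Field Q=16, N=13: +16·20° lon, +13·10° lat → SW at lon 140°, lat 40°.
Square 0, 2: +0·2° lon, +2·1° lat → SW at lon 140°, lat 42°.
Subsquare a=0, j=9: +0·0.0833333° lon, +9·0.0416667° lat → SW at lon 140°, lat 42.375°.
Cell spans 0.0833333° lon × 0.0416667° lat. NE corner is SW corner plus one full cell.
latitude 42.4167, longitude 140.0833.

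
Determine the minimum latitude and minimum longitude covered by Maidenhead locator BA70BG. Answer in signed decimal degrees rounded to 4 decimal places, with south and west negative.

-89.7500, -145.9167

Field B=1, A=0: +1·20° lon, +0·10° lat → SW at lon -160°, lat -90°.
Square 7, 0: +7·2° lon, +0·1° lat → SW at lon -146°, lat -90°.
Subsquare b=1, g=6: +1·0.0833333° lon, +6·0.0416667° lat → SW at lon -145.917°, lat -89.75°.
latitude -89.7500, longitude -145.9167.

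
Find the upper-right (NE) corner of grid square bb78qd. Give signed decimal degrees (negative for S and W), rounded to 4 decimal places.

Field B=1, B=1: +1·20° lon, +1·10° lat → SW at lon -160°, lat -80°.
Square 7, 8: +7·2° lon, +8·1° lat → SW at lon -146°, lat -72°.
Subsquare q=16, d=3: +16·0.0833333° lon, +3·0.0416667° lat → SW at lon -144.667°, lat -71.875°.
Cell spans 0.0833333° lon × 0.0416667° lat. NE corner is SW corner plus one full cell.
latitude -71.8333, longitude -144.5833.

-71.8333, -144.5833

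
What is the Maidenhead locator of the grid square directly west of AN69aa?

AN59xa

Longitude subsquare a = 0; −1 → -1, wraps to 23 = x, carry into square.
Longitude square 6; −1 → 5.
The latitude characters are unchanged.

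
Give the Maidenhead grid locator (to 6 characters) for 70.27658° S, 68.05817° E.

MB49ar

Shift to the Maidenhead origin (180°W, 90°S): lon 248.0582, lat 19.7234.
Field: lon ⌊248.0582/20⌋ = 12 → M; lat ⌊19.7234/10⌋ = 1 → B.
Square: lon ⌊8.0582/2⌋ = 4; lat ⌊9.7234/1⌋ = 9.
Subsquare: lon ⌊0.0582/0.0833333⌋ = 0 → a; lat ⌊0.7234/0.0416667⌋ = 17 → r.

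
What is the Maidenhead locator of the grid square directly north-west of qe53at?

QE43xu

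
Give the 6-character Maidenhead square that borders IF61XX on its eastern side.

IF71ax

Longitude subsquare x = 23; +1 → 24, wraps to 0 = a, carry into square.
Longitude square 6; +1 → 7.
The latitude characters are unchanged.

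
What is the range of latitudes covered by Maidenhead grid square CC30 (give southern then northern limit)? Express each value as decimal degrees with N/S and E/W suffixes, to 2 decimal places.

70.00° S, 69.00° S

Field C=2, C=2: +2·20° lon, +2·10° lat → SW at lon -140°, lat -70°.
Square 3, 0: +3·2° lon, +0·1° lat → SW at lon -134°, lat -70°.
Cell spans 2° lon × 1° lat.
south 70.00° S, north 69.00° S.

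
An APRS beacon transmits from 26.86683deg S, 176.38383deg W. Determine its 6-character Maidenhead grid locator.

AG13td

Offset from 180°W / 90°S: lon 3.6162°, lat 63.1332°.
Field: 3.6162/20 → 0 → A, 63.1332/10 → 6 → G; chars AG.
Square: 3.6162/2 → 1, 3.1332/1 → 3; chars 13.
Subsquare: 1.6162/0.0833333 → 19 → t, 0.1332/0.0416667 → 3 → d; chars td.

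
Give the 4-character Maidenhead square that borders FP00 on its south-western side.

EO99

Longitude square 0; −1 → -1, wraps to 9, carry into field.
Longitude field F = 5; −1 → 4 = E.
Latitude square 0; −1 → -1, wraps to 9, carry into field.
Latitude field P = 15; −1 → 14 = O.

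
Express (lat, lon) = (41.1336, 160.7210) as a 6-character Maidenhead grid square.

Offset from 180°W / 90°S: lon 340.7210°, lat 131.1336°.
Field: lon ⌊340.7210/20⌋ = 17 → R; lat ⌊131.1336/10⌋ = 13 → N.
Square: lon ⌊0.7210/2⌋ = 0; lat ⌊1.1336/1⌋ = 1.
Subsquare: lon ⌊0.7210/0.0833333⌋ = 8 → i; lat ⌊0.1336/0.0416667⌋ = 3 → d.

RN01id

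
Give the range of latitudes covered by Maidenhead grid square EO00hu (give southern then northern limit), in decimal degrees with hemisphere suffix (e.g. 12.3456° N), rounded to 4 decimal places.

50.8333° N, 50.8750° N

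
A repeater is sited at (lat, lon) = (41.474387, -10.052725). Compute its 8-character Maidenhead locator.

IN41xl33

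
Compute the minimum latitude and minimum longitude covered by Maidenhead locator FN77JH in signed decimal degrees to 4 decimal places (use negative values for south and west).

47.2917, -65.2500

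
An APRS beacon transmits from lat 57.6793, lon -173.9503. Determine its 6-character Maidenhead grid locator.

AO37aq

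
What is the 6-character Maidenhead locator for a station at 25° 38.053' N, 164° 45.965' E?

RL25jp

Offset from 180°W / 90°S: lon 344.7661°, lat 115.6342°.
Field: 344.7661/20 → 17 → R, 115.6342/10 → 11 → L; chars RL.
Square: 4.7661/2 → 2, 5.6342/1 → 5; chars 25.
Subsquare: 0.7661/0.0833333 → 9 → j, 0.6342/0.0416667 → 15 → p; chars jp.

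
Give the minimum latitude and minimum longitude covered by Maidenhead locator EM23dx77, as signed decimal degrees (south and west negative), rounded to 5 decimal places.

Field E=4, M=12: +4·20° lon, +12·10° lat → SW at lon -100°, lat 30°.
Square 2, 3: +2·2° lon, +3·1° lat → SW at lon -96°, lat 33°.
Subsquare d=3, x=23: +3·0.0833333° lon, +23·0.0416667° lat → SW at lon -95.75°, lat 33.9583°.
Extended square 7, 7: +7·0.00833333° lon, +7·0.00416667° lat → SW at lon -95.6917°, lat 33.9875°.
latitude 33.98750, longitude -95.69167.

33.98750, -95.69167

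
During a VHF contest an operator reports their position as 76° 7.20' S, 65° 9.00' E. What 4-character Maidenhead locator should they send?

Shift to the Maidenhead origin (180°W, 90°S): lon 245.15, lat 13.88.
Field (20°×10°, letters A–R): 245.15/20 → 12 → M, 13.88/10 → 1 → B; chars MB.
Square (2°×1°, digits 0–9): 5.15/2 → 2, 3.88/1 → 3; chars 23.

MB23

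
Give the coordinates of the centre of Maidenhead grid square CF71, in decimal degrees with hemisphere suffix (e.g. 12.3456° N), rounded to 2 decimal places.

Field C=2, F=5: +2·20° lon, +5·10° lat → SW at lon -140°, lat -40°.
Square 7, 1: +7·2° lon, +1·1° lat → SW at lon -126°, lat -39°.
Cell spans 2° lon × 1° lat. Centre is SW corner plus half of each.
latitude 38.50° S, longitude 125.00° W.

38.50° S, 125.00° W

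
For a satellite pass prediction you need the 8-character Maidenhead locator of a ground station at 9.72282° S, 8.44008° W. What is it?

II50sg76

Add 180° to longitude and 90° to latitude: 171.55992, 80.27718.
Field (20°×10°, letters A–R): lon ⌊171.55992/20⌋ = 8 → I; lat ⌊80.27718/10⌋ = 8 → I.
Square (2°×1°, digits 0–9): lon ⌊11.55992/2⌋ = 5; lat ⌊0.27718/1⌋ = 0.
Subsquare (5′×2.5′, letters a–x): lon ⌊1.55992/0.0833333⌋ = 18 → s; lat ⌊0.27718/0.0416667⌋ = 6 → g.
Extended square (30″×15″, digits 0–9): lon ⌊0.05992/0.00833333⌋ = 7; lat ⌊0.02718/0.00416667⌋ = 6.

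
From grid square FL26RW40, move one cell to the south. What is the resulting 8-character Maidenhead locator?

FL26rv49

Latitude extended square 0; −1 → -1, wraps to 9, carry into subsquare.
Latitude subsquare w = 22; −1 → 21 = v.
The longitude characters are unchanged.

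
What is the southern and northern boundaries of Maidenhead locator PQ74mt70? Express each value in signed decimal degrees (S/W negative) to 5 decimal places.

Field P=15, Q=16: +15·20° lon, +16·10° lat → SW at lon 120°, lat 70°.
Square 7, 4: +7·2° lon, +4·1° lat → SW at lon 134°, lat 74°.
Subsquare m=12, t=19: +12·0.0833333° lon, +19·0.0416667° lat → SW at lon 135°, lat 74.7917°.
Extended square 7, 0: +7·0.00833333° lon, +0·0.00416667° lat → SW at lon 135.058°, lat 74.7917°.
Cell spans 0.00833333° lon × 0.00416667° lat.
south 74.79167, north 74.79583.

74.79167, 74.79583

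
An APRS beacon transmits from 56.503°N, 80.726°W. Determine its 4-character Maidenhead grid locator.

EO96

Add 180° to longitude and 90° to latitude: 99.27, 146.50.
Field (20°×10°, letters A–R): lon ⌊99.27/20⌋ = 4 → E; lat ⌊146.50/10⌋ = 14 → O.
Square (2°×1°, digits 0–9): lon ⌊19.27/2⌋ = 9; lat ⌊6.50/1⌋ = 6.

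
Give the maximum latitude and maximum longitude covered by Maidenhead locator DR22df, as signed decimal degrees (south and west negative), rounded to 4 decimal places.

82.2500, -115.6667

Field D=3, R=17: +3·20° lon, +17·10° lat → SW at lon -120°, lat 80°.
Square 2, 2: +2·2° lon, +2·1° lat → SW at lon -116°, lat 82°.
Subsquare d=3, f=5: +3·0.0833333° lon, +5·0.0416667° lat → SW at lon -115.75°, lat 82.2083°.
Cell spans 0.0833333° lon × 0.0416667° lat. NE corner is SW corner plus one full cell.
latitude 82.2500, longitude -115.6667.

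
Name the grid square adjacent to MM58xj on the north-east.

Longitude subsquare x = 23; +1 → 24, wraps to 0 = a, carry into square.
Longitude square 5; +1 → 6.
Latitude subsquare j = 9; +1 → 10 = k.

MM68ak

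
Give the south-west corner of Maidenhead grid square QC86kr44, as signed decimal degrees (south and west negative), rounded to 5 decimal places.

-63.27500, 156.86667

Field Q=16, C=2: +16·20° lon, +2·10° lat → SW at lon 140°, lat -70°.
Square 8, 6: +8·2° lon, +6·1° lat → SW at lon 156°, lat -64°.
Subsquare k=10, r=17: +10·0.0833333° lon, +17·0.0416667° lat → SW at lon 156.833°, lat -63.2917°.
Extended square 4, 4: +4·0.00833333° lon, +4·0.00416667° lat → SW at lon 156.867°, lat -63.275°.
latitude -63.27500, longitude 156.86667.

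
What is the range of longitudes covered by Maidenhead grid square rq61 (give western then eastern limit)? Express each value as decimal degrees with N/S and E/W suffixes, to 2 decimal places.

172.00° E, 174.00° E

Field R=17, Q=16: +17·20° lon, +16·10° lat → SW at lon 160°, lat 70°.
Square 6, 1: +6·2° lon, +1·1° lat → SW at lon 172°, lat 71°.
Cell spans 2° lon × 1° lat.
west 172.00° E, east 174.00° E.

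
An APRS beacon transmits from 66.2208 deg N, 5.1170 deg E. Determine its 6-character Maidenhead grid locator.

JP26nf

Shift to the Maidenhead origin (180°W, 90°S): lon 185.1170, lat 156.2208.
Field: lon ⌊185.1170/20⌋ = 9 → J; lat ⌊156.2208/10⌋ = 15 → P.
Square: lon ⌊5.1170/2⌋ = 2; lat ⌊6.2208/1⌋ = 6.
Subsquare: lon ⌊1.1170/0.0833333⌋ = 13 → n; lat ⌊0.2208/0.0416667⌋ = 5 → f.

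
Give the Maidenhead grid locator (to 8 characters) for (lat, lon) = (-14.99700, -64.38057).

FH75ta40

Add 180° to longitude and 90° to latitude: 115.61943, 75.00300.
Field: lon ⌊115.61943/20⌋ = 5 → F; lat ⌊75.00300/10⌋ = 7 → H.
Square: lon ⌊15.61943/2⌋ = 7; lat ⌊5.00300/1⌋ = 5.
Subsquare: lon ⌊1.61943/0.0833333⌋ = 19 → t; lat ⌊0.00300/0.0416667⌋ = 0 → a.
Extended square: lon ⌊0.03610/0.00833333⌋ = 4; lat ⌊0.00300/0.00416667⌋ = 0.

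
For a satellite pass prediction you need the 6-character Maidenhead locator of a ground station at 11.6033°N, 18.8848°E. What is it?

JK91ko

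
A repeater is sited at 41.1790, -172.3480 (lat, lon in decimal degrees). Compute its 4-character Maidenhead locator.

Offset from 180°W / 90°S: lon 7.65°, lat 131.18°.
Field: lon ⌊7.65/20⌋ = 0 → A; lat ⌊131.18/10⌋ = 13 → N.
Square: lon ⌊7.65/2⌋ = 3; lat ⌊1.18/1⌋ = 1.

AN31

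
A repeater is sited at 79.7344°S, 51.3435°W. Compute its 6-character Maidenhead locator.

GB40hg

Shift to the Maidenhead origin (180°W, 90°S): lon 128.6565, lat 10.2656.
Field: lon ⌊128.6565/20⌋ = 6 → G; lat ⌊10.2656/10⌋ = 1 → B.
Square: lon ⌊8.6565/2⌋ = 4; lat ⌊0.2656/1⌋ = 0.
Subsquare: lon ⌊0.6565/0.0833333⌋ = 7 → h; lat ⌊0.2656/0.0416667⌋ = 6 → g.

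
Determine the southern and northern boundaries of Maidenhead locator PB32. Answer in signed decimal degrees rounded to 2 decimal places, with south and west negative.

-78.00, -77.00

Field P=15, B=1: +15·20° lon, +1·10° lat → SW at lon 120°, lat -80°.
Square 3, 2: +3·2° lon, +2·1° lat → SW at lon 126°, lat -78°.
Cell spans 2° lon × 1° lat.
south -78.00, north -77.00.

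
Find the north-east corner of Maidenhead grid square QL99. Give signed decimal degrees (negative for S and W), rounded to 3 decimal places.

30.000, 160.000

Field Q=16, L=11: +16·20° lon, +11·10° lat → SW at lon 140°, lat 20°.
Square 9, 9: +9·2° lon, +9·1° lat → SW at lon 158°, lat 29°.
Cell spans 2° lon × 1° lat. NE corner is SW corner plus one full cell.
latitude 30.000, longitude 160.000.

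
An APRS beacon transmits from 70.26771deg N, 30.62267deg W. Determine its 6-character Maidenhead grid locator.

Add 180° to longitude and 90° to latitude: 149.3773, 160.2677.
Field: lon ⌊149.3773/20⌋ = 7 → H; lat ⌊160.2677/10⌋ = 16 → Q.
Square: lon ⌊9.3773/2⌋ = 4; lat ⌊0.2677/1⌋ = 0.
Subsquare: lon ⌊1.3773/0.0833333⌋ = 16 → q; lat ⌊0.2677/0.0416667⌋ = 6 → g.

HQ40qg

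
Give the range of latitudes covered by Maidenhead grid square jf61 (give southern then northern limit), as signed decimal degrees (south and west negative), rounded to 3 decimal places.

-39.000, -38.000

Field J=9, F=5: +9·20° lon, +5·10° lat → SW at lon 0°, lat -40°.
Square 6, 1: +6·2° lon, +1·1° lat → SW at lon 12°, lat -39°.
Cell spans 2° lon × 1° lat.
south -39.000, north -38.000.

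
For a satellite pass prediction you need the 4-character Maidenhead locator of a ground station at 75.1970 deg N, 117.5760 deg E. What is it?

OQ85

Offset from 180°W / 90°S: lon 297.58°, lat 165.20°.
Field: 297.58/20 → 14 → O, 165.20/10 → 16 → Q; chars OQ.
Square: 17.58/2 → 8, 5.20/1 → 5; chars 85.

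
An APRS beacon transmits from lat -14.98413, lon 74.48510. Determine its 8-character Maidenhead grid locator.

Add 180° to longitude and 90° to latitude: 254.48510, 75.01587.
Field: 254.48510/20 → 12 → M, 75.01587/10 → 7 → H; chars MH.
Square: 14.48510/2 → 7, 5.01587/1 → 5; chars 75.
Subsquare: 0.48510/0.0833333 → 5 → f, 0.01587/0.0416667 → 0 → a; chars fa.
Extended square: 0.06843/0.00833333 → 8, 0.01587/0.00416667 → 3; chars 83.

MH75fa83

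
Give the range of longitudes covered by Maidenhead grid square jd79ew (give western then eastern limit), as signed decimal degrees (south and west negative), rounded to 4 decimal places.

14.3333, 14.4167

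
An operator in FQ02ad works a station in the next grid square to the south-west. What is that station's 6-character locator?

Longitude subsquare a = 0; −1 → -1, wraps to 23 = x, carry into square.
Longitude square 0; −1 → -1, wraps to 9, carry into field.
Longitude field F = 5; −1 → 4 = E.
Latitude subsquare d = 3; −1 → 2 = c.

EQ92xc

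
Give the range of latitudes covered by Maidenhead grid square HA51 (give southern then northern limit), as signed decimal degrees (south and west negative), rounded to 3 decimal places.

Field H=7, A=0: +7·20° lon, +0·10° lat → SW at lon -40°, lat -90°.
Square 5, 1: +5·2° lon, +1·1° lat → SW at lon -30°, lat -89°.
Cell spans 2° lon × 1° lat.
south -89.000, north -88.000.

-89.000, -88.000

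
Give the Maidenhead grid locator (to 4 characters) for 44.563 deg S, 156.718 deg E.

Offset from 180°W / 90°S: lon 336.72°, lat 45.44°.
Field: lon ⌊336.72/20⌋ = 16 → Q; lat ⌊45.44/10⌋ = 4 → E.
Square: lon ⌊16.72/2⌋ = 8; lat ⌊5.44/1⌋ = 5.

QE85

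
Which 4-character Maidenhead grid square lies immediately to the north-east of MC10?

MC21

Longitude square 1; +1 → 2.
Latitude square 0; +1 → 1.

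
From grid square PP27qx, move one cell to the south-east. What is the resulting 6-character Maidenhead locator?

PP27rw

Longitude subsquare q = 16; +1 → 17 = r.
Latitude subsquare x = 23; −1 → 22 = w.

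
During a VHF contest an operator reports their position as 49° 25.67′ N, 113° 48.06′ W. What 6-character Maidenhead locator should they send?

Offset from 180°W / 90°S: lon 66.1990°, lat 139.4278°.
Field (20°×10°, letters A–R): 66.1990/20 → 3 → D, 139.4278/10 → 13 → N; chars DN.
Square (2°×1°, digits 0–9): 6.1990/2 → 3, 9.4278/1 → 9; chars 39.
Subsquare (5′×2.5′, letters a–x): 0.1990/0.0833333 → 2 → c, 0.4278/0.0416667 → 10 → k; chars ck.

DN39ck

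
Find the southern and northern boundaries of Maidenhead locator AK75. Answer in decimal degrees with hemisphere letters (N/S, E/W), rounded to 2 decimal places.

15.00° N, 16.00° N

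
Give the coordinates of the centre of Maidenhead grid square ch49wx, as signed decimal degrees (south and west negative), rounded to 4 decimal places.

Field C=2, H=7: +2·20° lon, +7·10° lat → SW at lon -140°, lat -20°.
Square 4, 9: +4·2° lon, +9·1° lat → SW at lon -132°, lat -11°.
Subsquare w=22, x=23: +22·0.0833333° lon, +23·0.0416667° lat → SW at lon -130.167°, lat -10.0417°.
Cell spans 0.0833333° lon × 0.0416667° lat. Centre is SW corner plus half of each.
latitude -10.0208, longitude -130.1250.

-10.0208, -130.1250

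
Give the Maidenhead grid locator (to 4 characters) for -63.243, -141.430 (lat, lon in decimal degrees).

Shift to the Maidenhead origin (180°W, 90°S): lon 38.57, lat 26.76.
Field (20°×10°, letters A–R): 38.57/20 → 1 → B, 26.76/10 → 2 → C; chars BC.
Square (2°×1°, digits 0–9): 18.57/2 → 9, 6.76/1 → 6; chars 96.

BC96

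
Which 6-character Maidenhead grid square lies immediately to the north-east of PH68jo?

Longitude subsquare j = 9; +1 → 10 = k.
Latitude subsquare o = 14; +1 → 15 = p.

PH68kp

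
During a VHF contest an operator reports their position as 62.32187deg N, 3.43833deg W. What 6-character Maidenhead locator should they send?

IP82gh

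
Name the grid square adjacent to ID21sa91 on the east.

ID21ta01

Longitude extended square 9; +1 → 10, wraps to 0, carry into subsquare.
Longitude subsquare s = 18; +1 → 19 = t.
The latitude characters are unchanged.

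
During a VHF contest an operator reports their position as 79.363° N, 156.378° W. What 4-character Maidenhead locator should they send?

BQ19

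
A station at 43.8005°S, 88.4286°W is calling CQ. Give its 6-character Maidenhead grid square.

EE56se

Offset from 180°W / 90°S: lon 91.5714°, lat 46.1995°.
Field: 91.5714/20 → 4 → E, 46.1995/10 → 4 → E; chars EE.
Square: 11.5714/2 → 5, 6.1995/1 → 6; chars 56.
Subsquare: 1.5714/0.0833333 → 18 → s, 0.1995/0.0416667 → 4 → e; chars se.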